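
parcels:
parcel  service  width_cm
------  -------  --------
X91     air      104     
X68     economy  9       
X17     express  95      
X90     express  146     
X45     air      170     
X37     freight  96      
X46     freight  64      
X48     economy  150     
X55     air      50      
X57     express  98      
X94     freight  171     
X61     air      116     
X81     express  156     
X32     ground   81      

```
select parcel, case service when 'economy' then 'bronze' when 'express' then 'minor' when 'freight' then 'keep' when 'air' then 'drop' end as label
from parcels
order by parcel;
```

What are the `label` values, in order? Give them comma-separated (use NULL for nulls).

minor, NULL, keep, drop, keep, bronze, drop, minor, drop, bronze, minor, minor, drop, keep

parcel=X17: service='express' → minor
parcel=X32: (no match → NULL) → NULL
parcel=X37: service='freight' → keep
parcel=X45: service='air' → drop
parcel=X46: service='freight' → keep
parcel=X48: service='economy' → bronze
parcel=X55: service='air' → drop
parcel=X57: service='express' → minor
parcel=X61: service='air' → drop
parcel=X68: service='economy' → bronze
parcel=X81: service='express' → minor
parcel=X90: service='express' → minor
parcel=X91: service='air' → drop
parcel=X94: service='freight' → keep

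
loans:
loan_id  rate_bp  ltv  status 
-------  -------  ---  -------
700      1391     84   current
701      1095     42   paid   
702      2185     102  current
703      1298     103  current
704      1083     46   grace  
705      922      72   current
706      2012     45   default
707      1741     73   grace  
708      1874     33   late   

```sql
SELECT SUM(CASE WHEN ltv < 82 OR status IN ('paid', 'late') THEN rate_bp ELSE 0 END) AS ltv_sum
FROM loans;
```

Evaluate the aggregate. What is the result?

8727

loan_id=700: ✗
loan_id=701: ✓ → 1095
loan_id=702: ✗
loan_id=703: ✗
loan_id=704: ✓ → 1083
loan_id=705: ✓ → 922
loan_id=706: ✓ → 2012
loan_id=707: ✓ → 1741
loan_id=708: ✓ → 1874
ltv_sum = 1095 + 1083 + 922 + 2012 + 1741 + 1874 = 8727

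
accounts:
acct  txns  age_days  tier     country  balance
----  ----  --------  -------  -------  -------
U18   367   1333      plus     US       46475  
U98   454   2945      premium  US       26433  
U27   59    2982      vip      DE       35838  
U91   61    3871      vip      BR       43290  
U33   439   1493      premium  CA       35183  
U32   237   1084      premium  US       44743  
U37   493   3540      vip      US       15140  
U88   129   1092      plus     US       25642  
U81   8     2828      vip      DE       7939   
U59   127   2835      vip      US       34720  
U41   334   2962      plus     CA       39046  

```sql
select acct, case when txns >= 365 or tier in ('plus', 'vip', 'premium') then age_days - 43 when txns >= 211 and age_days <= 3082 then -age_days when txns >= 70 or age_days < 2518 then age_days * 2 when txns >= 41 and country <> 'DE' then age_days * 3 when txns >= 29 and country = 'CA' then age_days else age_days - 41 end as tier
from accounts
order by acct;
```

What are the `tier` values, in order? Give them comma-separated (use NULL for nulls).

1290, 2939, 1041, 1450, 3497, 2919, 2792, 2785, 1049, 3828, 2902

acct=U18: txns >= 365 or tier in ('plus', 'vip', 'premium') → 1290
acct=U27: txns >= 365 or tier in ('plus', 'vip', 'premium') → 2939
acct=U32: txns >= 365 or tier in ('plus', 'vip', 'premium') → 1041
acct=U33: txns >= 365 or tier in ('plus', 'vip', 'premium') → 1450
acct=U37: txns >= 365 or tier in ('plus', 'vip', 'premium') → 3497
acct=U41: txns >= 365 or tier in ('plus', 'vip', 'premium') → 2919
acct=U59: txns >= 365 or tier in ('plus', 'vip', 'premium') → 2792
acct=U81: txns >= 365 or tier in ('plus', 'vip', 'premium') → 2785
acct=U88: txns >= 365 or tier in ('plus', 'vip', 'premium') → 1049
acct=U91: txns >= 365 or tier in ('plus', 'vip', 'premium') → 3828
acct=U98: txns >= 365 or tier in ('plus', 'vip', 'premium') → 2902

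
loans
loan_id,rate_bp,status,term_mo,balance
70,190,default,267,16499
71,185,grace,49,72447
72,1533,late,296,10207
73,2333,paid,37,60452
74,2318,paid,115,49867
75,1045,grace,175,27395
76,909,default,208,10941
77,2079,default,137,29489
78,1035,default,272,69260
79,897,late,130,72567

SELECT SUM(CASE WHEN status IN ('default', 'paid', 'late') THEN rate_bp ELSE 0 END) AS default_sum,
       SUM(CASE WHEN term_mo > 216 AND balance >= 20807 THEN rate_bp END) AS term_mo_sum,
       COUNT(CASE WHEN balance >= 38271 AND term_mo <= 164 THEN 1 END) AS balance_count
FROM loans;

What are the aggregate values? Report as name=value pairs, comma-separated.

[default_sum: status IN ('default', 'paid', 'late')]
loan_id=70: ✓ → 190
loan_id=71: ✗
loan_id=72: ✓ → 1533
loan_id=73: ✓ → 2333
loan_id=74: ✓ → 2318
loan_id=75: ✗
loan_id=76: ✓ → 909
loan_id=77: ✓ → 2079
loan_id=78: ✓ → 1035
loan_id=79: ✓ → 897
default_sum = 190 + 1533 + 2333 + 2318 + 909 + 2079 + 1035 + 897 = 11294
—
[term_mo_sum: term_mo > 216 AND balance >= 20807]
loan_id=70: ✗
loan_id=71: ✗
loan_id=72: ✗
loan_id=73: ✗
loan_id=74: ✗
loan_id=75: ✗
loan_id=76: ✗
loan_id=77: ✗
loan_id=78: ✓ → 1035
loan_id=79: ✗
term_mo_sum = 1035
—
[balance_count: balance >= 38271 AND term_mo <= 164]
loan_id=70: ✗
loan_id=71: ✓ → 1
loan_id=72: ✗
loan_id=73: ✓ → 1
loan_id=74: ✓ → 1
loan_id=75: ✗
loan_id=76: ✗
loan_id=77: ✗
loan_id=78: ✗
loan_id=79: ✓ → 1
balance_count = COUNT(1, 1, 1, 1) = 4

default_sum=11294, term_mo_sum=1035, balance_count=4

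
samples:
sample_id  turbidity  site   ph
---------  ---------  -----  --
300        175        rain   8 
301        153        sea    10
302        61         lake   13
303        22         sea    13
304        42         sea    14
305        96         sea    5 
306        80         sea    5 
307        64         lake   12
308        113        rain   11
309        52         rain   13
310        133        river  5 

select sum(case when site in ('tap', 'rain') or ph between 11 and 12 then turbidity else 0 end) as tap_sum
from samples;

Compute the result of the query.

sample_id=300: ✓ → 175
sample_id=301: ✗
sample_id=302: ✗
sample_id=303: ✗
sample_id=304: ✗
sample_id=305: ✗
sample_id=306: ✗
sample_id=307: ✓ → 64
sample_id=308: ✓ → 113
sample_id=309: ✓ → 52
sample_id=310: ✗
tap_sum = 175 + 64 + 113 + 52 = 404

404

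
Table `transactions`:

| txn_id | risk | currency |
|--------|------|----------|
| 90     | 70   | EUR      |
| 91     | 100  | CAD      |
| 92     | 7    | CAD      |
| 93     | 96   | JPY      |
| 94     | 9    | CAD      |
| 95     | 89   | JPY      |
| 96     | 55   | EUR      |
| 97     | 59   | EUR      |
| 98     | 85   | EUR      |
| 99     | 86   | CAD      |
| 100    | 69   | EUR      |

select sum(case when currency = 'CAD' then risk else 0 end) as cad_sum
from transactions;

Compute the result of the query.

202

txn_id=90: ✗
txn_id=91: ✓ → 100
txn_id=92: ✓ → 7
txn_id=93: ✗
txn_id=94: ✓ → 9
txn_id=95: ✗
txn_id=96: ✗
txn_id=97: ✗
txn_id=98: ✗
txn_id=99: ✓ → 86
txn_id=100: ✗
cad_sum = 100 + 7 + 9 + 86 = 202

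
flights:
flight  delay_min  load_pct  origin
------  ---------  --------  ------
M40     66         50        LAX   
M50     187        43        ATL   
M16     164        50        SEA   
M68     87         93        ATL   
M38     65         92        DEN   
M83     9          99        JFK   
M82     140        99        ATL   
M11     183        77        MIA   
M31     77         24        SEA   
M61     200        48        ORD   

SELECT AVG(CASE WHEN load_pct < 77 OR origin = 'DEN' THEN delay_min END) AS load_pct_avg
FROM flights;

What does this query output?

126.5

flight=M40: ✓ → 66
flight=M50: ✓ → 187
flight=M16: ✓ → 164
flight=M68: ✗
flight=M38: ✓ → 65
flight=M83: ✗
flight=M82: ✗
flight=M11: ✗
flight=M31: ✓ → 77
flight=M61: ✓ → 200
load_pct_avg = (66 + 187 + 164 + 65 + 77 + 200) / 6 = 126.5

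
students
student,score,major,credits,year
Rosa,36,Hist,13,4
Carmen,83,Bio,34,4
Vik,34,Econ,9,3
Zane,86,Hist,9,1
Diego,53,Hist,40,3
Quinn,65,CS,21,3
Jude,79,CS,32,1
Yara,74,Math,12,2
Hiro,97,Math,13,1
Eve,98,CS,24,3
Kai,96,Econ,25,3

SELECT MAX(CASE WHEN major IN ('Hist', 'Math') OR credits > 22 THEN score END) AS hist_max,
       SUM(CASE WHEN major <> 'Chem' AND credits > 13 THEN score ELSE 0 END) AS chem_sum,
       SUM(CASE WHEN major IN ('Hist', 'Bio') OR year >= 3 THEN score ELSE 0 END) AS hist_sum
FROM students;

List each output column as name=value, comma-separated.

hist_max=98, chem_sum=474, hist_sum=551

[hist_max: major IN ('Hist', 'Math') OR credits > 22]
student=Rosa: ✓ → 36
student=Carmen: ✓ → 83
student=Vik: ✗
student=Zane: ✓ → 86
student=Diego: ✓ → 53
student=Quinn: ✗
student=Jude: ✓ → 79
student=Yara: ✓ → 74
student=Hiro: ✓ → 97
student=Eve: ✓ → 98
student=Kai: ✓ → 96
hist_max = MAX(36, 83, 86, 53, 79, 74, 97, 98, 96) = 98
—
[chem_sum: major <> 'Chem' AND credits > 13]
student=Rosa: ✗
student=Carmen: ✓ → 83
student=Vik: ✗
student=Zane: ✗
student=Diego: ✓ → 53
student=Quinn: ✓ → 65
student=Jude: ✓ → 79
student=Yara: ✗
student=Hiro: ✗
student=Eve: ✓ → 98
student=Kai: ✓ → 96
chem_sum = 83 + 53 + 65 + 79 + 98 + 96 = 474
—
[hist_sum: major IN ('Hist', 'Bio') OR year >= 3]
student=Rosa: ✓ → 36
student=Carmen: ✓ → 83
student=Vik: ✓ → 34
student=Zane: ✓ → 86
student=Diego: ✓ → 53
student=Quinn: ✓ → 65
student=Jude: ✗
student=Yara: ✗
student=Hiro: ✗
student=Eve: ✓ → 98
student=Kai: ✓ → 96
hist_sum = 36 + 83 + 34 + 86 + 53 + 65 + 98 + 96 = 551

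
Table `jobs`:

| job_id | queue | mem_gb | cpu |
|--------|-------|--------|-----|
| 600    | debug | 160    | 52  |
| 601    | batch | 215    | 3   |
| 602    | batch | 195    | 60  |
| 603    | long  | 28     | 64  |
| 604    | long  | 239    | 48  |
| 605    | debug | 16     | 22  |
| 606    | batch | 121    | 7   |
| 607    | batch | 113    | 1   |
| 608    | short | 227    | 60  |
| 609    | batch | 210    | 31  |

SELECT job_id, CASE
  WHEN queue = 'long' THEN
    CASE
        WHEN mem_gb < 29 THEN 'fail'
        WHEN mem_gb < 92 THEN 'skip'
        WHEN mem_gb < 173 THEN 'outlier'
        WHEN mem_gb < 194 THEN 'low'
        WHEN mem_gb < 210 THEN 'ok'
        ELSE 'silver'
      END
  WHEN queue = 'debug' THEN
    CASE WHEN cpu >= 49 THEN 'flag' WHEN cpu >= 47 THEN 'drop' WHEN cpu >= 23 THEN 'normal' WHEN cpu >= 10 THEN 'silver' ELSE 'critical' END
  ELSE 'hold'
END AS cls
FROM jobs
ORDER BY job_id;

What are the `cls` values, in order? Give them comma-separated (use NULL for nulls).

job_id=600: queue='debug' → inner[cpu >= 49] → flag
job_id=601: queue='batch' → outer ELSE → hold
job_id=602: queue='batch' → outer ELSE → hold
job_id=603: queue='long' → inner[mem_gb < 29] → fail
job_id=604: queue='long' → inner[ELSE] → silver
job_id=605: queue='debug' → inner[cpu >= 10] → silver
job_id=606: queue='batch' → outer ELSE → hold
job_id=607: queue='batch' → outer ELSE → hold
job_id=608: queue='short' → outer ELSE → hold
job_id=609: queue='batch' → outer ELSE → hold

flag, hold, hold, fail, silver, silver, hold, hold, hold, hold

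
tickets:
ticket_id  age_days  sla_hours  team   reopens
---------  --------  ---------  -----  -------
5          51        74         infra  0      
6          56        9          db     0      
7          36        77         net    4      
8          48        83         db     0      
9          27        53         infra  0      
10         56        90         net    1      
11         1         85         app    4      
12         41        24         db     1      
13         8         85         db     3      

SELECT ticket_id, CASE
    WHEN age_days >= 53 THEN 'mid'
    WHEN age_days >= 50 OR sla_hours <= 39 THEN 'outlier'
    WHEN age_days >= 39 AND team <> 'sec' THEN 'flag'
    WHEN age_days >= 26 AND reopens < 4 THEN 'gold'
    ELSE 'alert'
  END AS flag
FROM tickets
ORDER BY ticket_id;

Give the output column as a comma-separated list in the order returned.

outlier, mid, alert, flag, gold, mid, alert, outlier, alert

ticket_id=5: age_days >= 50 OR sla_hours <= 39 → outlier
ticket_id=6: age_days >= 53 → mid
ticket_id=7: ELSE → alert
ticket_id=8: age_days >= 39 AND team <> 'sec' → flag
ticket_id=9: age_days >= 26 AND reopens < 4 → gold
ticket_id=10: age_days >= 53 → mid
ticket_id=11: ELSE → alert
ticket_id=12: age_days >= 50 OR sla_hours <= 39 → outlier
ticket_id=13: ELSE → alert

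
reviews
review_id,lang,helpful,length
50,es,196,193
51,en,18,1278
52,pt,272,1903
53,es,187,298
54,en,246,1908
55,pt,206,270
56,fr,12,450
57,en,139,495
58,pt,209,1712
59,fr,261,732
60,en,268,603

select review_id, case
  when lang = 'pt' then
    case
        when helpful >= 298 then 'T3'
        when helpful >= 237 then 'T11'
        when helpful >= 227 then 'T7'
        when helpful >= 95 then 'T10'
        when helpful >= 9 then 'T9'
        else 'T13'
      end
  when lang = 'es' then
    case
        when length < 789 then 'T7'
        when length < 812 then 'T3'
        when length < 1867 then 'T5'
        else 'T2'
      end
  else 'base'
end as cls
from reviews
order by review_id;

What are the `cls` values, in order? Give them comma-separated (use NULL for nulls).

T7, base, T11, T7, base, T10, base, base, T10, base, base

review_id=50: lang='es' → inner[length < 789] → T7
review_id=51: lang='en' → outer ELSE → base
review_id=52: lang='pt' → inner[helpful >= 237] → T11
review_id=53: lang='es' → inner[length < 789] → T7
review_id=54: lang='en' → outer ELSE → base
review_id=55: lang='pt' → inner[helpful >= 95] → T10
review_id=56: lang='fr' → outer ELSE → base
review_id=57: lang='en' → outer ELSE → base
review_id=58: lang='pt' → inner[helpful >= 95] → T10
review_id=59: lang='fr' → outer ELSE → base
review_id=60: lang='en' → outer ELSE → base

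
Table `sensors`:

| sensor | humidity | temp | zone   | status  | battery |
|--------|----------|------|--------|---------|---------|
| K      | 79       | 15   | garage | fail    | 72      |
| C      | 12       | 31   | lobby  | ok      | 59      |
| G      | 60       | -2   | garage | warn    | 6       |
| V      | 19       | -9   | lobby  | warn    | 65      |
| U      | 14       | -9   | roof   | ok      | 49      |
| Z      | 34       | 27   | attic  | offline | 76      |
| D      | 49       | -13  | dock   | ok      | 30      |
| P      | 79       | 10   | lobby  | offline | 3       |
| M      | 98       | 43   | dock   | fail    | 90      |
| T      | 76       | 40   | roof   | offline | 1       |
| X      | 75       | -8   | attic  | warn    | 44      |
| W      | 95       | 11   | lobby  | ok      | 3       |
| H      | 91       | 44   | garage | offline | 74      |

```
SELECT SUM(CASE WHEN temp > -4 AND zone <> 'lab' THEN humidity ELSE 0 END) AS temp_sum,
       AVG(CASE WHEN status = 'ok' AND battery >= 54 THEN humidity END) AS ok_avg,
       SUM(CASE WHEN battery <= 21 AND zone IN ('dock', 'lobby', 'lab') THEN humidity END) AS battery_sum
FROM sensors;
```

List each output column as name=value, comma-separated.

temp_sum=624, ok_avg=12, battery_sum=174

[temp_sum: temp > -4 AND zone <> 'lab']
sensor=K: ✓ → 79
sensor=C: ✓ → 12
sensor=G: ✓ → 60
sensor=V: ✗
sensor=U: ✗
sensor=Z: ✓ → 34
sensor=D: ✗
sensor=P: ✓ → 79
sensor=M: ✓ → 98
sensor=T: ✓ → 76
sensor=X: ✗
sensor=W: ✓ → 95
sensor=H: ✓ → 91
temp_sum = 79 + 12 + 60 + 34 + 79 + 98 + 76 + 95 + 91 = 624
—
[ok_avg: status = 'ok' AND battery >= 54]
sensor=K: ✗
sensor=C: ✓ → 12
sensor=G: ✗
sensor=V: ✗
sensor=U: ✗
sensor=Z: ✗
sensor=D: ✗
sensor=P: ✗
sensor=M: ✗
sensor=T: ✗
sensor=X: ✗
sensor=W: ✗
sensor=H: ✗
ok_avg = 12
—
[battery_sum: battery <= 21 AND zone IN ('dock', 'lobby', 'lab')]
sensor=K: ✗
sensor=C: ✗
sensor=G: ✗
sensor=V: ✗
sensor=U: ✗
sensor=Z: ✗
sensor=D: ✗
sensor=P: ✓ → 79
sensor=M: ✗
sensor=T: ✗
sensor=X: ✗
sensor=W: ✓ → 95
sensor=H: ✗
battery_sum = 79 + 95 = 174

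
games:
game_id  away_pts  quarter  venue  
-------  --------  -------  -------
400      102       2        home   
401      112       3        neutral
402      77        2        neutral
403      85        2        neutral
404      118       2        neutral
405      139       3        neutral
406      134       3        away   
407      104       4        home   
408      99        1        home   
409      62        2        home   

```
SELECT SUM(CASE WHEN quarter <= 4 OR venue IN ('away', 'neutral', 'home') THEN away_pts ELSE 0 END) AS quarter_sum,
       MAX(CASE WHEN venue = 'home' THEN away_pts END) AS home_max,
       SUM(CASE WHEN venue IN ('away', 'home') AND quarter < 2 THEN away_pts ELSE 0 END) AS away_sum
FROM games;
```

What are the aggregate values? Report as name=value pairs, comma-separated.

quarter_sum=1032, home_max=104, away_sum=99

[quarter_sum: quarter <= 4 OR venue IN ('away', 'neutral', 'home')]
game_id=400: ✓ → 102
game_id=401: ✓ → 112
game_id=402: ✓ → 77
game_id=403: ✓ → 85
game_id=404: ✓ → 118
game_id=405: ✓ → 139
game_id=406: ✓ → 134
game_id=407: ✓ → 104
game_id=408: ✓ → 99
game_id=409: ✓ → 62
quarter_sum = 102 + 112 + 77 + 85 + 118 + 139 + 134 + 104 + 99 + 62 = 1032
—
[home_max: venue = 'home']
game_id=400: ✓ → 102
game_id=401: ✗
game_id=402: ✗
game_id=403: ✗
game_id=404: ✗
game_id=405: ✗
game_id=406: ✗
game_id=407: ✓ → 104
game_id=408: ✓ → 99
game_id=409: ✓ → 62
home_max = MAX(102, 104, 99, 62) = 104
—
[away_sum: venue IN ('away', 'home') AND quarter < 2]
game_id=400: ✗
game_id=401: ✗
game_id=402: ✗
game_id=403: ✗
game_id=404: ✗
game_id=405: ✗
game_id=406: ✗
game_id=407: ✗
game_id=408: ✓ → 99
game_id=409: ✗
away_sum = 99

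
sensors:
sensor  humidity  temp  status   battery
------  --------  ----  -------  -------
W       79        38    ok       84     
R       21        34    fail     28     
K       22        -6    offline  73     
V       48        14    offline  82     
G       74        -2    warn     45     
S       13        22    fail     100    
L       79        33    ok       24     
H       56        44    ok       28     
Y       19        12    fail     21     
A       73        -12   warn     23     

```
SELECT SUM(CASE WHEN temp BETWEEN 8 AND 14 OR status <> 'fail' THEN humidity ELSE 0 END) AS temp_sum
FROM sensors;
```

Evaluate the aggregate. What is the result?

450

sensor=W: ✓ → 79
sensor=R: ✗
sensor=K: ✓ → 22
sensor=V: ✓ → 48
sensor=G: ✓ → 74
sensor=S: ✗
sensor=L: ✓ → 79
sensor=H: ✓ → 56
sensor=Y: ✓ → 19
sensor=A: ✓ → 73
temp_sum = 79 + 22 + 48 + 74 + 79 + 56 + 19 + 73 = 450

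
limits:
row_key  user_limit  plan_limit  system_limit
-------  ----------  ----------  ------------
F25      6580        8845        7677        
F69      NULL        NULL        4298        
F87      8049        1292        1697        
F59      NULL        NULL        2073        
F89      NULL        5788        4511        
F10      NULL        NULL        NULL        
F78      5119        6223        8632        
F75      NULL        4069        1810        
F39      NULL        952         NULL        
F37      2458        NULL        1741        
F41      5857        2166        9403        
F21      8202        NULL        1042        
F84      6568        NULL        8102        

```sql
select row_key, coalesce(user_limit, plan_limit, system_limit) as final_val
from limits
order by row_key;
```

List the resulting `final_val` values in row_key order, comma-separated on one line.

NULL, 8202, 6580, 2458, 952, 5857, 2073, 4298, 4069, 5119, 6568, 8049, 5788

row_key=F10: user_limit=NULL, plan_limit=NULL, system_limit=NULL (all NULL) → NULL
row_key=F21: user_limit=8202 → 8202
row_key=F25: user_limit=6580 → 6580
row_key=F37: user_limit=2458 → 2458
row_key=F39: user_limit=NULL, plan_limit=952 → 952
row_key=F41: user_limit=5857 → 5857
row_key=F59: user_limit=NULL, plan_limit=NULL, system_limit=2073 → 2073
row_key=F69: user_limit=NULL, plan_limit=NULL, system_limit=4298 → 4298
row_key=F75: user_limit=NULL, plan_limit=4069 → 4069
row_key=F78: user_limit=5119 → 5119
row_key=F84: user_limit=6568 → 6568
row_key=F87: user_limit=8049 → 8049
row_key=F89: user_limit=NULL, plan_limit=5788 → 5788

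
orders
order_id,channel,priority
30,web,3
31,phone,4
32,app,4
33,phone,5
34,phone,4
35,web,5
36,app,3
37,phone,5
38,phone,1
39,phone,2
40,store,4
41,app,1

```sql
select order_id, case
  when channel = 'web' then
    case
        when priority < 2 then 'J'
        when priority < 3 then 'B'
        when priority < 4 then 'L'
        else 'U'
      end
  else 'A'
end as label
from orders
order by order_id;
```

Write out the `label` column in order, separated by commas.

order_id=30: channel='web' → inner[priority < 4] → L
order_id=31: channel='phone' → outer ELSE → A
order_id=32: channel='app' → outer ELSE → A
order_id=33: channel='phone' → outer ELSE → A
order_id=34: channel='phone' → outer ELSE → A
order_id=35: channel='web' → inner[ELSE] → U
order_id=36: channel='app' → outer ELSE → A
order_id=37: channel='phone' → outer ELSE → A
order_id=38: channel='phone' → outer ELSE → A
order_id=39: channel='phone' → outer ELSE → A
order_id=40: channel='store' → outer ELSE → A
order_id=41: channel='app' → outer ELSE → A

L, A, A, A, A, U, A, A, A, A, A, A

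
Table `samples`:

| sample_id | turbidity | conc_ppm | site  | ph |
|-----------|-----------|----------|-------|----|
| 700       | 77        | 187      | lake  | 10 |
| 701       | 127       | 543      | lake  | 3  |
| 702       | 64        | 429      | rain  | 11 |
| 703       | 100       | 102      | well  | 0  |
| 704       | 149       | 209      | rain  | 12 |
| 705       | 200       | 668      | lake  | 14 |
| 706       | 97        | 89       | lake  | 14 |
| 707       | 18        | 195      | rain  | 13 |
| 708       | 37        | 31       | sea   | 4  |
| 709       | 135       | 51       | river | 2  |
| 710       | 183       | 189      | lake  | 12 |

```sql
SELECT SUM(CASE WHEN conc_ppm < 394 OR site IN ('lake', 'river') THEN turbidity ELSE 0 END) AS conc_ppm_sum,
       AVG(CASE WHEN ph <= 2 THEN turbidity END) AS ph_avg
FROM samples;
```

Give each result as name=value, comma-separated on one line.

conc_ppm_sum=1123, ph_avg=117.5

[conc_ppm_sum: conc_ppm < 394 OR site IN ('lake', 'river')]
sample_id=700: ✓ → 77
sample_id=701: ✓ → 127
sample_id=702: ✗
sample_id=703: ✓ → 100
sample_id=704: ✓ → 149
sample_id=705: ✓ → 200
sample_id=706: ✓ → 97
sample_id=707: ✓ → 18
sample_id=708: ✓ → 37
sample_id=709: ✓ → 135
sample_id=710: ✓ → 183
conc_ppm_sum = 77 + 127 + 100 + 149 + 200 + 97 + 18 + 37 + 135 + 183 = 1123
—
[ph_avg: ph <= 2]
sample_id=700: ✗
sample_id=701: ✗
sample_id=702: ✗
sample_id=703: ✓ → 100
sample_id=704: ✗
sample_id=705: ✗
sample_id=706: ✗
sample_id=707: ✗
sample_id=708: ✗
sample_id=709: ✓ → 135
sample_id=710: ✗
ph_avg = (100 + 135) / 2 = 117.5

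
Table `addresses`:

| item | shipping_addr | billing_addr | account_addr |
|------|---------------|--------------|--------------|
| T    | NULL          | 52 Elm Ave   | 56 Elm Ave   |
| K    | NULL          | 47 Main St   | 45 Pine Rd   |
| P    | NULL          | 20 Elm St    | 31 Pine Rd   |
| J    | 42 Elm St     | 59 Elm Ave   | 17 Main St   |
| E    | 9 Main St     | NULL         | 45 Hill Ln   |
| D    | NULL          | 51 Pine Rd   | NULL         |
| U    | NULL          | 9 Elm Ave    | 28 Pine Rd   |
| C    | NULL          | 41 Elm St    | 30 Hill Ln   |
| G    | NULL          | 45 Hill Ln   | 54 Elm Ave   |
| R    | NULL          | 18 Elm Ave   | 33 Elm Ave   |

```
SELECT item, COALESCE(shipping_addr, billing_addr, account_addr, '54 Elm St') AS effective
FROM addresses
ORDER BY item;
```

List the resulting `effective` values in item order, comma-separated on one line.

item=C: shipping_addr=NULL, billing_addr=41 Elm St → 41 Elm St
item=D: shipping_addr=NULL, billing_addr=51 Pine Rd → 51 Pine Rd
item=E: shipping_addr=9 Main St → 9 Main St
item=G: shipping_addr=NULL, billing_addr=45 Hill Ln → 45 Hill Ln
item=J: shipping_addr=42 Elm St → 42 Elm St
item=K: shipping_addr=NULL, billing_addr=47 Main St → 47 Main St
item=P: shipping_addr=NULL, billing_addr=20 Elm St → 20 Elm St
item=R: shipping_addr=NULL, billing_addr=18 Elm Ave → 18 Elm Ave
item=T: shipping_addr=NULL, billing_addr=52 Elm Ave → 52 Elm Ave
item=U: shipping_addr=NULL, billing_addr=9 Elm Ave → 9 Elm Ave

41 Elm St, 51 Pine Rd, 9 Main St, 45 Hill Ln, 42 Elm St, 47 Main St, 20 Elm St, 18 Elm Ave, 52 Elm Ave, 9 Elm Ave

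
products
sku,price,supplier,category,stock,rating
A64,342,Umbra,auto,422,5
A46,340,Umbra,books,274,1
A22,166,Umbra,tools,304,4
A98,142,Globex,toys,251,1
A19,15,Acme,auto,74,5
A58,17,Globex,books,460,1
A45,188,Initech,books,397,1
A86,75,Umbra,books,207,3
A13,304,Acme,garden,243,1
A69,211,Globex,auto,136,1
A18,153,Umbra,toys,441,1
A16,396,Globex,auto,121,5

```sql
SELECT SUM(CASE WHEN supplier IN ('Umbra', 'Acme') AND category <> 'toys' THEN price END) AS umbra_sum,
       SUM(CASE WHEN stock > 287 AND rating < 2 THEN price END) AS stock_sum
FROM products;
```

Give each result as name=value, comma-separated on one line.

umbra_sum=1242, stock_sum=358

[umbra_sum: supplier IN ('Umbra', 'Acme') AND category <> 'toys']
sku=A64: ✓ → 342
sku=A46: ✓ → 340
sku=A22: ✓ → 166
sku=A98: ✗
sku=A19: ✓ → 15
sku=A58: ✗
sku=A45: ✗
sku=A86: ✓ → 75
sku=A13: ✓ → 304
sku=A69: ✗
sku=A18: ✗
sku=A16: ✗
umbra_sum = 342 + 340 + 166 + 15 + 75 + 304 = 1242
—
[stock_sum: stock > 287 AND rating < 2]
sku=A64: ✗
sku=A46: ✗
sku=A22: ✗
sku=A98: ✗
sku=A19: ✗
sku=A58: ✓ → 17
sku=A45: ✓ → 188
sku=A86: ✗
sku=A13: ✗
sku=A69: ✗
sku=A18: ✓ → 153
sku=A16: ✗
stock_sum = 17 + 188 + 153 = 358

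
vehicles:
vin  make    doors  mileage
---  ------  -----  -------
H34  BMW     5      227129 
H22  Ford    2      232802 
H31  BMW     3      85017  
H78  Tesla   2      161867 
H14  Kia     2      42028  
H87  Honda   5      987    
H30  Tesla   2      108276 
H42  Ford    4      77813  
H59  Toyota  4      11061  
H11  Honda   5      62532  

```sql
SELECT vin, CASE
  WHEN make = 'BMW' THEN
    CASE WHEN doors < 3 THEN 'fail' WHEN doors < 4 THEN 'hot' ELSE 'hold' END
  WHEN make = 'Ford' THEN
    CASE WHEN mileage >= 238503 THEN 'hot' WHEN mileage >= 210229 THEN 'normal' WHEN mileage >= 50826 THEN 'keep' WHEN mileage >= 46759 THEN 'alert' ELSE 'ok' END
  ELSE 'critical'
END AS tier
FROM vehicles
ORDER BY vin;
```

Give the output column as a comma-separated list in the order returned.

critical, critical, normal, critical, hot, hold, keep, critical, critical, critical

vin=H11: make='Honda' → outer ELSE → critical
vin=H14: make='Kia' → outer ELSE → critical
vin=H22: make='Ford' → inner[mileage >= 210229] → normal
vin=H30: make='Tesla' → outer ELSE → critical
vin=H31: make='BMW' → inner[doors < 4] → hot
vin=H34: make='BMW' → inner[ELSE] → hold
vin=H42: make='Ford' → inner[mileage >= 50826] → keep
vin=H59: make='Toyota' → outer ELSE → critical
vin=H78: make='Tesla' → outer ELSE → critical
vin=H87: make='Honda' → outer ELSE → critical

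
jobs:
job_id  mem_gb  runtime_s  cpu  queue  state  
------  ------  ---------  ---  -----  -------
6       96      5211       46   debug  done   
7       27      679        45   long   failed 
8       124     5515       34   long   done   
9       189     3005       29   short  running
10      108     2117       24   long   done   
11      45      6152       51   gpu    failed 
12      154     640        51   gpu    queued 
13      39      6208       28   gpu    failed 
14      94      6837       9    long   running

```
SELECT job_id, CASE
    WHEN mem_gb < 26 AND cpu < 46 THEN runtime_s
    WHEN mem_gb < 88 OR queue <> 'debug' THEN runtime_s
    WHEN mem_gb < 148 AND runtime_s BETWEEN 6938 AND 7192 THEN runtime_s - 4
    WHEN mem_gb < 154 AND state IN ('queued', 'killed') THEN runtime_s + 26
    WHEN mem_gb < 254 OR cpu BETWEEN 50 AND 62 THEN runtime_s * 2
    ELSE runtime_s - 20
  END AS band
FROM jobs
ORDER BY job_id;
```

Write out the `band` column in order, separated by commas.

job_id=6: mem_gb < 254 OR cpu BETWEEN 50 AND 62 → 10422
job_id=7: mem_gb < 88 OR queue <> 'debug' → 679
job_id=8: mem_gb < 88 OR queue <> 'debug' → 5515
job_id=9: mem_gb < 88 OR queue <> 'debug' → 3005
job_id=10: mem_gb < 88 OR queue <> 'debug' → 2117
job_id=11: mem_gb < 88 OR queue <> 'debug' → 6152
job_id=12: mem_gb < 88 OR queue <> 'debug' → 640
job_id=13: mem_gb < 88 OR queue <> 'debug' → 6208
job_id=14: mem_gb < 88 OR queue <> 'debug' → 6837

10422, 679, 5515, 3005, 2117, 6152, 640, 6208, 6837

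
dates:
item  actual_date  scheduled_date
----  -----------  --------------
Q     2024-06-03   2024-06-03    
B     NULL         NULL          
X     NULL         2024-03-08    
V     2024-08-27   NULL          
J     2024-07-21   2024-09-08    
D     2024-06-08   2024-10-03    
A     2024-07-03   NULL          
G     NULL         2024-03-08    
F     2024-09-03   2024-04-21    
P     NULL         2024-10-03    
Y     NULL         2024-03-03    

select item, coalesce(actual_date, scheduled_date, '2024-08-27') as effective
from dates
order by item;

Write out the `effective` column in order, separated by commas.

item=A: actual_date=2024-07-03 → 2024-07-03
item=B: actual_date=NULL, scheduled_date=NULL, → literal 2024-08-27 → 2024-08-27
item=D: actual_date=2024-06-08 → 2024-06-08
item=F: actual_date=2024-09-03 → 2024-09-03
item=G: actual_date=NULL, scheduled_date=2024-03-08 → 2024-03-08
item=J: actual_date=2024-07-21 → 2024-07-21
item=P: actual_date=NULL, scheduled_date=2024-10-03 → 2024-10-03
item=Q: actual_date=2024-06-03 → 2024-06-03
item=V: actual_date=2024-08-27 → 2024-08-27
item=X: actual_date=NULL, scheduled_date=2024-03-08 → 2024-03-08
item=Y: actual_date=NULL, scheduled_date=2024-03-03 → 2024-03-03

2024-07-03, 2024-08-27, 2024-06-08, 2024-09-03, 2024-03-08, 2024-07-21, 2024-10-03, 2024-06-03, 2024-08-27, 2024-03-08, 2024-03-03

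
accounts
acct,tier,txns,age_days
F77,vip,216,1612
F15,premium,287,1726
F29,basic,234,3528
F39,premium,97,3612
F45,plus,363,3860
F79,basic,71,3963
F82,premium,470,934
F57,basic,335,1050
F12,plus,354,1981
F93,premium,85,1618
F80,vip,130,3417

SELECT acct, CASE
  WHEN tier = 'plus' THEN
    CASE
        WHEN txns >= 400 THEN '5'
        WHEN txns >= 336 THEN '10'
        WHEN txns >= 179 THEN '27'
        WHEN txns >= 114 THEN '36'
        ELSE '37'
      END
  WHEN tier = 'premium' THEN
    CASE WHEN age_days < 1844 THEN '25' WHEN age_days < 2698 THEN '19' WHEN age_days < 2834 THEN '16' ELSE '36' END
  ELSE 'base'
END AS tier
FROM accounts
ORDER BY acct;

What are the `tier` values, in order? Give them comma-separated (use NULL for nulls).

10, 25, base, 36, 10, base, base, base, base, 25, 25

acct=F12: tier='plus' → inner[txns >= 336] → 10
acct=F15: tier='premium' → inner[age_days < 1844] → 25
acct=F29: tier='basic' → outer ELSE → base
acct=F39: tier='premium' → inner[ELSE] → 36
acct=F45: tier='plus' → inner[txns >= 336] → 10
acct=F57: tier='basic' → outer ELSE → base
acct=F77: tier='vip' → outer ELSE → base
acct=F79: tier='basic' → outer ELSE → base
acct=F80: tier='vip' → outer ELSE → base
acct=F82: tier='premium' → inner[age_days < 1844] → 25
acct=F93: tier='premium' → inner[age_days < 1844] → 25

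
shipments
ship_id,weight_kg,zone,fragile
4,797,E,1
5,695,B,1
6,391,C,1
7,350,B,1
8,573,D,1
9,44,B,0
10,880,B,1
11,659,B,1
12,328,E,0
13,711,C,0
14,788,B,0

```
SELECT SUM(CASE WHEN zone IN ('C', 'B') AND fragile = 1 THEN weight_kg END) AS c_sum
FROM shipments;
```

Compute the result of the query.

ship_id=4: ✗
ship_id=5: ✓ → 695
ship_id=6: ✓ → 391
ship_id=7: ✓ → 350
ship_id=8: ✗
ship_id=9: ✗
ship_id=10: ✓ → 880
ship_id=11: ✓ → 659
ship_id=12: ✗
ship_id=13: ✗
ship_id=14: ✗
c_sum = 695 + 391 + 350 + 880 + 659 = 2975

2975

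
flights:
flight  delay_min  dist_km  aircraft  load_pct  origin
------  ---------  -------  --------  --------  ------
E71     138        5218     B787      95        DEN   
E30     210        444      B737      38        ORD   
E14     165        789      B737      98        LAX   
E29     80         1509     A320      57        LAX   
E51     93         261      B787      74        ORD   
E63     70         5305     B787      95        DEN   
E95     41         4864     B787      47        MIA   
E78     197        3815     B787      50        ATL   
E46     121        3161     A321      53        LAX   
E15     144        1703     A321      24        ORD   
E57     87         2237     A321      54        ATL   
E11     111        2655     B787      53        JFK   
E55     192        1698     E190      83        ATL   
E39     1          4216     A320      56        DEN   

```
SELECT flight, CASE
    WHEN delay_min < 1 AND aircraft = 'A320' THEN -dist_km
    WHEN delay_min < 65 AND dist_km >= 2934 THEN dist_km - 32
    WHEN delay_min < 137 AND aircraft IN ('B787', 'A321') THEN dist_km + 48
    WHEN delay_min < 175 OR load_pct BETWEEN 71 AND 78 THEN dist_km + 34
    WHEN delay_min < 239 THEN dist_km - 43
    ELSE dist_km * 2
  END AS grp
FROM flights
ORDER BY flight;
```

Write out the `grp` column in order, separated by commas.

flight=E11: delay_min < 137 AND aircraft IN ('B787', 'A321') → 2703
flight=E14: delay_min < 175 OR load_pct BETWEEN 71 AND 78 → 823
flight=E15: delay_min < 175 OR load_pct BETWEEN 71 AND 78 → 1737
flight=E29: delay_min < 175 OR load_pct BETWEEN 71 AND 78 → 1543
flight=E30: delay_min < 239 → 401
flight=E39: delay_min < 65 AND dist_km >= 2934 → 4184
flight=E46: delay_min < 137 AND aircraft IN ('B787', 'A321') → 3209
flight=E51: delay_min < 137 AND aircraft IN ('B787', 'A321') → 309
flight=E55: delay_min < 239 → 1655
flight=E57: delay_min < 137 AND aircraft IN ('B787', 'A321') → 2285
flight=E63: delay_min < 137 AND aircraft IN ('B787', 'A321') → 5353
flight=E71: delay_min < 175 OR load_pct BETWEEN 71 AND 78 → 5252
flight=E78: delay_min < 239 → 3772
flight=E95: delay_min < 65 AND dist_km >= 2934 → 4832

2703, 823, 1737, 1543, 401, 4184, 3209, 309, 1655, 2285, 5353, 5252, 3772, 4832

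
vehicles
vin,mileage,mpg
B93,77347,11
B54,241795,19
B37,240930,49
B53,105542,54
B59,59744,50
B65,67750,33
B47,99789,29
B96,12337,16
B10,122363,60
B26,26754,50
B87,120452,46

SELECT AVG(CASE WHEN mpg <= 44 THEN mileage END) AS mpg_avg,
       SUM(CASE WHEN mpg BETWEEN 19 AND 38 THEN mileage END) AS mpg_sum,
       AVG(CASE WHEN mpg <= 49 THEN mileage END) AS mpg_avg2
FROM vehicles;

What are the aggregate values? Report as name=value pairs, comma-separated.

[mpg_avg: mpg <= 44]
vin=B93: ✓ → 77347
vin=B54: ✓ → 241795
vin=B37: ✗
vin=B53: ✗
vin=B59: ✗
vin=B65: ✓ → 67750
vin=B47: ✓ → 99789
vin=B96: ✓ → 12337
vin=B10: ✗
vin=B26: ✗
vin=B87: ✗
mpg_avg = (77347 + 241795 + 67750 + 99789 + 12337) / 5 = 99803.6
—
[mpg_sum: mpg BETWEEN 19 AND 38]
vin=B93: ✗
vin=B54: ✓ → 241795
vin=B37: ✗
vin=B53: ✗
vin=B59: ✗
vin=B65: ✓ → 67750
vin=B47: ✓ → 99789
vin=B96: ✗
vin=B10: ✗
vin=B26: ✗
vin=B87: ✗
mpg_sum = 241795 + 67750 + 99789 = 409334
—
[mpg_avg2: mpg <= 49]
vin=B93: ✓ → 77347
vin=B54: ✓ → 241795
vin=B37: ✓ → 240930
vin=B53: ✗
vin=B59: ✗
vin=B65: ✓ → 67750
vin=B47: ✓ → 99789
vin=B96: ✓ → 12337
vin=B10: ✗
vin=B26: ✗
vin=B87: ✓ → 120452
mpg_avg2 = (77347 + 241795 + 240930 + 67750 + 99789 + 12337 + 120452) / 7 = 122914.2857142857

mpg_avg=99803.6, mpg_sum=409334, mpg_avg2=122914.2857142857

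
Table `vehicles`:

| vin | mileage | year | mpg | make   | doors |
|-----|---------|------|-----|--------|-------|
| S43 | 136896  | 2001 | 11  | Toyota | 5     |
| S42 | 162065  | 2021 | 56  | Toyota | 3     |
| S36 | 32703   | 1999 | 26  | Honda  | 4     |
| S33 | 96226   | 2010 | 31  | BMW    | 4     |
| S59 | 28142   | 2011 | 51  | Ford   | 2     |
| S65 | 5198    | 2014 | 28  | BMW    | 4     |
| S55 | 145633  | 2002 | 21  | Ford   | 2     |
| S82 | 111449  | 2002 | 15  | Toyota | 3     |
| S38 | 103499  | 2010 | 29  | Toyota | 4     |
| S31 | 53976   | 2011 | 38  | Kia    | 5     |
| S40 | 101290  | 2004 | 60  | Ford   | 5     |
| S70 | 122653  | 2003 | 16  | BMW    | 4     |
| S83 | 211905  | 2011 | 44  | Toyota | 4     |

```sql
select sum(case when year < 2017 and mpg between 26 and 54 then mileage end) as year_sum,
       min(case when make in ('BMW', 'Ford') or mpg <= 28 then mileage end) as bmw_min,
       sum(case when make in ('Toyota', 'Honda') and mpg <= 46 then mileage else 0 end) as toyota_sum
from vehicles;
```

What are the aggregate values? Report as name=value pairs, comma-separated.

year_sum=531649, bmw_min=5198, toyota_sum=596452

[year_sum: year < 2017 and mpg between 26 and 54]
vin=S43: ✗
vin=S42: ✗
vin=S36: ✓ → 32703
vin=S33: ✓ → 96226
vin=S59: ✓ → 28142
vin=S65: ✓ → 5198
vin=S55: ✗
vin=S82: ✗
vin=S38: ✓ → 103499
vin=S31: ✓ → 53976
vin=S40: ✗
vin=S70: ✗
vin=S83: ✓ → 211905
year_sum = 32703 + 96226 + 28142 + 5198 + 103499 + 53976 + 211905 = 531649
—
[bmw_min: make in ('BMW', 'Ford') or mpg <= 28]
vin=S43: ✓ → 136896
vin=S42: ✗
vin=S36: ✓ → 32703
vin=S33: ✓ → 96226
vin=S59: ✓ → 28142
vin=S65: ✓ → 5198
vin=S55: ✓ → 145633
vin=S82: ✓ → 111449
vin=S38: ✗
vin=S31: ✗
vin=S40: ✓ → 101290
vin=S70: ✓ → 122653
vin=S83: ✗
bmw_min = MIN(136896, 32703, 96226, 28142, 5198, 145633, 111449, 101290, 122653) = 5198
—
[toyota_sum: make in ('Toyota', 'Honda') and mpg <= 46]
vin=S43: ✓ → 136896
vin=S42: ✗
vin=S36: ✓ → 32703
vin=S33: ✗
vin=S59: ✗
vin=S65: ✗
vin=S55: ✗
vin=S82: ✓ → 111449
vin=S38: ✓ → 103499
vin=S31: ✗
vin=S40: ✗
vin=S70: ✗
vin=S83: ✓ → 211905
toyota_sum = 136896 + 32703 + 111449 + 103499 + 211905 = 596452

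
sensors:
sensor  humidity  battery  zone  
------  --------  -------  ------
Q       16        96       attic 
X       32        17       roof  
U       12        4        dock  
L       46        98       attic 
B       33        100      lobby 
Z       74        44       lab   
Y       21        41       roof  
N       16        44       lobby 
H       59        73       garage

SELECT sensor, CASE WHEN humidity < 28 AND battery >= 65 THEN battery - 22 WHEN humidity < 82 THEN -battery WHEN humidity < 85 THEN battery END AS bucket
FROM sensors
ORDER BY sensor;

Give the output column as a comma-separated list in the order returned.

-100, -73, -98, -44, 74, -4, -17, -41, -44

sensor=B: humidity < 82 → -100
sensor=H: humidity < 82 → -73
sensor=L: humidity < 82 → -98
sensor=N: humidity < 82 → -44
sensor=Q: humidity < 28 AND battery >= 65 → 74
sensor=U: humidity < 82 → -4
sensor=X: humidity < 82 → -17
sensor=Y: humidity < 82 → -41
sensor=Z: humidity < 82 → -44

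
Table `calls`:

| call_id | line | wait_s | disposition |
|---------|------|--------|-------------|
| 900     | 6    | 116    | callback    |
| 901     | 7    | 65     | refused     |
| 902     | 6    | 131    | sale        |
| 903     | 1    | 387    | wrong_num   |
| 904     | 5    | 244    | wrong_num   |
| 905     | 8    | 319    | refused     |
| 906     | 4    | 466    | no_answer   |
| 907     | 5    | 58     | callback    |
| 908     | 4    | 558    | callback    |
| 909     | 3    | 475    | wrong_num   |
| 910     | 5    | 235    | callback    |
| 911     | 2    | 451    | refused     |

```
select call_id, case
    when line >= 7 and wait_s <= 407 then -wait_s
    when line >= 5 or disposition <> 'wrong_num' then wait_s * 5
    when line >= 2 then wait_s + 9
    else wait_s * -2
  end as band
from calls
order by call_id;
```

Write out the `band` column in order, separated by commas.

580, -65, 655, -774, 1220, -319, 2330, 290, 2790, 484, 1175, 2255

call_id=900: line >= 5 or disposition <> 'wrong_num' → 580
call_id=901: line >= 7 and wait_s <= 407 → -65
call_id=902: line >= 5 or disposition <> 'wrong_num' → 655
call_id=903: ELSE → -774
call_id=904: line >= 5 or disposition <> 'wrong_num' → 1220
call_id=905: line >= 7 and wait_s <= 407 → -319
call_id=906: line >= 5 or disposition <> 'wrong_num' → 2330
call_id=907: line >= 5 or disposition <> 'wrong_num' → 290
call_id=908: line >= 5 or disposition <> 'wrong_num' → 2790
call_id=909: line >= 2 → 484
call_id=910: line >= 5 or disposition <> 'wrong_num' → 1175
call_id=911: line >= 5 or disposition <> 'wrong_num' → 2255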